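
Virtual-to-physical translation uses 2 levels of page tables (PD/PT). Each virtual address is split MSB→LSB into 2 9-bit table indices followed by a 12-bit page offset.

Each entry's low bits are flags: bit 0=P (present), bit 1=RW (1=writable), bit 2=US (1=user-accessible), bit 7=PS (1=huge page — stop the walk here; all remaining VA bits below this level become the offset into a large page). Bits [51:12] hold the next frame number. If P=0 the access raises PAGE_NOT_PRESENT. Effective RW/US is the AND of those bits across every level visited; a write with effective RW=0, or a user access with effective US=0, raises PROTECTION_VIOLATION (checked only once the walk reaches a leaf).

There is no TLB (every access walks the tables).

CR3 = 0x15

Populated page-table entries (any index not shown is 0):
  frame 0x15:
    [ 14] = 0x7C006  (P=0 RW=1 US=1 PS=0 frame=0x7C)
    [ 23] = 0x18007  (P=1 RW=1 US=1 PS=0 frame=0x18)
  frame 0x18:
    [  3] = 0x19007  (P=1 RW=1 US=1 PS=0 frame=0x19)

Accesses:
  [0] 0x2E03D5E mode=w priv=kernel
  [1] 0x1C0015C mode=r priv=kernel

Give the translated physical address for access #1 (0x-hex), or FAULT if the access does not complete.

Per-access translation:
#0 VA=0x2E03D5E (w,kernel):
  L0: frame=0x15 idx=23 entry=0x18007 [P=1 RW=1 US=1 PS=0]
  L1: frame=0x18 idx=3 entry=0x19007 [P=1 RW=1 US=1 PS=0]
  → PA=0x19D5E  (2 entries read)
#1 VA=0x1C0015C (r,kernel):
  L0: frame=0x15 idx=14 entry=0x7C006 [P=0 RW=1 US=1 PS=0]
  ✗ PAGE_NOT_PRESENT  [1 reads]

Access #1 PA: FAULT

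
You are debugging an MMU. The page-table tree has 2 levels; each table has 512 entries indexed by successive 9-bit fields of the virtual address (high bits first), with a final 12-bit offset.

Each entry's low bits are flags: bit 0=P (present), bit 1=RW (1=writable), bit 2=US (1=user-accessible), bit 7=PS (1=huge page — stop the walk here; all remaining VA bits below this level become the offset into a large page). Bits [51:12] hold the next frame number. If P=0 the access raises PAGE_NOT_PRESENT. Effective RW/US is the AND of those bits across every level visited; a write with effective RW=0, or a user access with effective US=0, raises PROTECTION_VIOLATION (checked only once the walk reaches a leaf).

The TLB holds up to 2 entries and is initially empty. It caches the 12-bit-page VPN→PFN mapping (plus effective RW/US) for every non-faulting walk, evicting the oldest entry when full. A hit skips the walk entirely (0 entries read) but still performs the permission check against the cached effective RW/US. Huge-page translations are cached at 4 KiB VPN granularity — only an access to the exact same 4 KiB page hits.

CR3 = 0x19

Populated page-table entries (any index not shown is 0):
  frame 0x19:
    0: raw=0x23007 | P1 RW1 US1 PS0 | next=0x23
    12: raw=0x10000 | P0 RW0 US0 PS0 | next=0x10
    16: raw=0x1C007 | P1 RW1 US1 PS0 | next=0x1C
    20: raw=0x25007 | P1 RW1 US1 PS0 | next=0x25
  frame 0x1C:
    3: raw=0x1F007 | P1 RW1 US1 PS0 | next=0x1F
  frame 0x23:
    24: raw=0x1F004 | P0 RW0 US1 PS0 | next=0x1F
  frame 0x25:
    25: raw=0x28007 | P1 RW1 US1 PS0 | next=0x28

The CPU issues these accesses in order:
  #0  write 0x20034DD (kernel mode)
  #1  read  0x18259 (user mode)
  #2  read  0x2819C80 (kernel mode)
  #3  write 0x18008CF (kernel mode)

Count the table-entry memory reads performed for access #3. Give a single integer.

Trace:
#0 VA=0x20034DD (w,kernel):
  L0 @0x19[16] → 0x1C007  P=1,RW=1,US=1,PS=0
  L1 @0x1C[3] → 0x1F007  P=1,RW=1,US=1,PS=0
  ⇒ phys 0x1F4DD  [2 reads]
#1 VA=0x18259 (r,user):
  L0 @0x19[0] → 0x23007  P=1,RW=1,US=1,PS=0
  L1 @0x23[24] → 0x1F004  P=0,RW=0,US=1,PS=0
  → PAGE_NOT_PRESENT  (2 entries read)
#2 VA=0x2819C80 (r,kernel):
  L0 @0x19[20] → 0x25007  P=1,RW=1,US=1,PS=0
  L1 @0x25[25] → 0x28007  P=1,RW=1,US=1,PS=0
  ⇒ phys 0x28C80  [2 reads]
#3 VA=0x18008CF (w,kernel):
  L0 @0x19[12] → 0x10000  P=0,RW=0,US=0,PS=0
  → PAGE_NOT_PRESENT  (1 entries read)

Entries read for #3: 1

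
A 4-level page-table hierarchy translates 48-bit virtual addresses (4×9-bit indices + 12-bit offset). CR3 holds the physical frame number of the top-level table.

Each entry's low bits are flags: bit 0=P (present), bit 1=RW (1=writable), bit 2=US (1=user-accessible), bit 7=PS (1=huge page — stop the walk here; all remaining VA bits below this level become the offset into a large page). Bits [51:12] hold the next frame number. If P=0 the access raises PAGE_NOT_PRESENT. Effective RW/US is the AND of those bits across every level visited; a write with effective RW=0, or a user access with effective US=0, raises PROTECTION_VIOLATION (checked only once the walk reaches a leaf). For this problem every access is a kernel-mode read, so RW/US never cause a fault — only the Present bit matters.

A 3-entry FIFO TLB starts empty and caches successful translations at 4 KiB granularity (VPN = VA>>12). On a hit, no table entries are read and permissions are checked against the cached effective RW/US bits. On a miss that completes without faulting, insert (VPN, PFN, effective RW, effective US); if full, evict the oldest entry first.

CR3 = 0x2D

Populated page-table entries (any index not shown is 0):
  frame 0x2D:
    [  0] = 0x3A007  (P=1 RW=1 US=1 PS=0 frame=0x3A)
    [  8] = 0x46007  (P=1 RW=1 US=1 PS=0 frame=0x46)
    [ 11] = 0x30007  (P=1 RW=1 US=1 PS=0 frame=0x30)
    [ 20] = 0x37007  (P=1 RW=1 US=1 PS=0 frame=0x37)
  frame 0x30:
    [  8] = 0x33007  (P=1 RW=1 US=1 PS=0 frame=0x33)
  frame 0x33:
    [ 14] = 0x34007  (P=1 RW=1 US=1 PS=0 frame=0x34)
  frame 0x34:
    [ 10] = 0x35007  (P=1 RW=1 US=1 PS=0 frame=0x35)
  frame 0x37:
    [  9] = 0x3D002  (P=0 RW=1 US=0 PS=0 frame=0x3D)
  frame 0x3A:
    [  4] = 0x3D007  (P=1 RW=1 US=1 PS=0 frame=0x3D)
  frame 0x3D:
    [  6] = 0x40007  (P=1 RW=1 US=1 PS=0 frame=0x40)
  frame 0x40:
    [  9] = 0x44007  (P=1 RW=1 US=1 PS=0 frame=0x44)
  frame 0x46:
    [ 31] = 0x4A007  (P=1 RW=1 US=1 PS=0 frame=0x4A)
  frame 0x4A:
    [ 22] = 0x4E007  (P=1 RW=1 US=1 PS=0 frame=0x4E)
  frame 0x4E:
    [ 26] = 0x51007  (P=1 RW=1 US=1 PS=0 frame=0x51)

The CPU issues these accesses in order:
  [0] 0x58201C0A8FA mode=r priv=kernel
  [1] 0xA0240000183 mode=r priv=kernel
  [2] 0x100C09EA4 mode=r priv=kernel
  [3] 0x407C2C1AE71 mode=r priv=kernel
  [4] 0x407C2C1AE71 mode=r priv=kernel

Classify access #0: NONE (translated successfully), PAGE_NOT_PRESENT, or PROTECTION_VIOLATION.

Trace:
#0 VA=0x58201C0A8FA (r,kernel):
  L0: frame=0x2D idx=11 entry=0x30007 [P=1 RW=1 US=1 PS=0]
  L1: frame=0x30 idx=8 entry=0x33007 [P=1 RW=1 US=1 PS=0]
  L2: frame=0x33 idx=14 entry=0x34007 [P=1 RW=1 US=1 PS=0]
  L3: frame=0x34 idx=10 entry=0x35007 [P=1 RW=1 US=1 PS=0]
  → PA=0x358FA  (4 entries read)
#1 VA=0xA0240000183 (r,kernel):
  L0: frame=0x2D idx=20 entry=0x37007 [P=1 RW=1 US=1 PS=0]
  L1: frame=0x37 idx=9 entry=0x3D002 [P=0 RW=1 US=0 PS=0]
  ⇒ fault: PAGE_NOT_PRESENT  — 2 lookups
#2 VA=0x100C09EA4 (r,kernel):
  L0: frame=0x2D idx=0 entry=0x3A007 [P=1 RW=1 US=1 PS=0]
  L1: frame=0x3A idx=4 entry=0x3D007 [P=1 RW=1 US=1 PS=0]
  L2: frame=0x3D idx=6 entry=0x40007 [P=1 RW=1 US=1 PS=0]
  L3: frame=0x40 idx=9 entry=0x44007 [P=1 RW=1 US=1 PS=0]
  → PA=0x44EA4  (4 entries read)
#3 VA=0x407C2C1AE71 (r,kernel):
  L0: frame=0x2D idx=8 entry=0x46007 [P=1 RW=1 US=1 PS=0]
  L1: frame=0x46 idx=31 entry=0x4A007 [P=1 RW=1 US=1 PS=0]
  L2: frame=0x4A idx=22 entry=0x4E007 [P=1 RW=1 US=1 PS=0]
  L3: frame=0x4E idx=26 entry=0x51007 [P=1 RW=1 US=1 PS=0]
  → PA=0x51E71  (4 entries read)
#4 VA=0x407C2C1AE71 (r,kernel):
  TLB hit vpn=0x407C2C1A → PA=0x51E71

Access #0 fault: NONE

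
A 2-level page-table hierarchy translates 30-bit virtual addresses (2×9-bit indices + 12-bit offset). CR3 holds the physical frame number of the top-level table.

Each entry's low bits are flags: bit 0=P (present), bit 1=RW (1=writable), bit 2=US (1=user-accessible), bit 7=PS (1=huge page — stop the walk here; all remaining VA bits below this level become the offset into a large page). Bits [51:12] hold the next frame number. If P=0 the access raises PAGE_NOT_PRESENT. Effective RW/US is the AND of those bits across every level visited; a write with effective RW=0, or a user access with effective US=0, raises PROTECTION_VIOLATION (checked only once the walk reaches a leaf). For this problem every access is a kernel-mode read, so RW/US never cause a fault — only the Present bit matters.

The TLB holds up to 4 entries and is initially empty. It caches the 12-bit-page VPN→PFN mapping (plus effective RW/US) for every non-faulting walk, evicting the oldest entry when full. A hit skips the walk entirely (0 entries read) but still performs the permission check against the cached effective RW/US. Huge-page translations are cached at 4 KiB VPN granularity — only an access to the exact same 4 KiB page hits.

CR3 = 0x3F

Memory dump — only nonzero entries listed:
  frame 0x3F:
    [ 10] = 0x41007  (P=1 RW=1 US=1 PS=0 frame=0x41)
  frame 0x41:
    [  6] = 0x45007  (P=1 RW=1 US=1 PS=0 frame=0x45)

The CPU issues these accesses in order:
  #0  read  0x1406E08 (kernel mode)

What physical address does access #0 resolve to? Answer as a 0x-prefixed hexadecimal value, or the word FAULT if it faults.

Walk each access:
#0 VA=0x1406E08 (r,kernel):
  lvl0: tbl 0x3F, slot 10 ⇒ 0x41007 (P1/RW1/US1/PS0)
  lvl1: tbl 0x41, slot 6 ⇒ 0x45007 (P1/RW1/US1/PS0)
  ✓ 0x45E08  — 2 lookups

Access #0 PA: 0x45E08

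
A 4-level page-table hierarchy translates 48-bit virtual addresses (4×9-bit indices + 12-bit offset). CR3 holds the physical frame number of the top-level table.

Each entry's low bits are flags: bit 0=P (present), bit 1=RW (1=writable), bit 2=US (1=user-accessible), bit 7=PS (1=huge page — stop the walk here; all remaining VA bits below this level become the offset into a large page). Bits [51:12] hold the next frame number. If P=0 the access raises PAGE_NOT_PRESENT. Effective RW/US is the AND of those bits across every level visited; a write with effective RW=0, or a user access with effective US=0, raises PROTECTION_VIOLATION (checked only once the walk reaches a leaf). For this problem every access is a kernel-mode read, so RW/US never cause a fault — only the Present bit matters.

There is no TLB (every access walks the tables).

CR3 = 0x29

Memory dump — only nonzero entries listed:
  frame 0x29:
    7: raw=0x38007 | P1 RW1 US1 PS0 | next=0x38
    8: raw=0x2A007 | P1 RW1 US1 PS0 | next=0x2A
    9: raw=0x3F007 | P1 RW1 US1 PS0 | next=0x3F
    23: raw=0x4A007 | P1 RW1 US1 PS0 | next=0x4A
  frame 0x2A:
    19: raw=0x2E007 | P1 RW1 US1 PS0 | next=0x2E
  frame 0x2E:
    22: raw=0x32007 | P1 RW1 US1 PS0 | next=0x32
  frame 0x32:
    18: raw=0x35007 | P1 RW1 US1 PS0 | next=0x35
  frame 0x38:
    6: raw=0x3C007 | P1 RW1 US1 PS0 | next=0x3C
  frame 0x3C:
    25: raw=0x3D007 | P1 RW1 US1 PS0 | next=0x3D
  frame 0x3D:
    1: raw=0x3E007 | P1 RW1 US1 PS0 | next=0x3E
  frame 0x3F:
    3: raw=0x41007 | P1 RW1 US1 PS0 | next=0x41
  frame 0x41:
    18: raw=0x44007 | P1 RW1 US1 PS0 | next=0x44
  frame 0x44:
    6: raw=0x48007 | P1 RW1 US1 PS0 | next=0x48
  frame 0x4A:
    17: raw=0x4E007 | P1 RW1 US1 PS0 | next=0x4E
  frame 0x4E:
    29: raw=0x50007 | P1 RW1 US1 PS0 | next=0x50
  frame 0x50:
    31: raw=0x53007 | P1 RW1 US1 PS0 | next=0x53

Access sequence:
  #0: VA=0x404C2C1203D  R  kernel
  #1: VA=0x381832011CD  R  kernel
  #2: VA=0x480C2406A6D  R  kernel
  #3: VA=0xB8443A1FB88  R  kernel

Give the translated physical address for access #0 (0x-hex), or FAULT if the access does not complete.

Per-access translation:
#0 VA=0x404C2C1203D (r,kernel):
  L0: frame=0x29 idx=8 entry=0x2A007 [P=1 RW=1 US=1 PS=0]
  L1: frame=0x2A idx=19 entry=0x2E007 [P=1 RW=1 US=1 PS=0]
  L2: frame=0x2E idx=22 entry=0x32007 [P=1 RW=1 US=1 PS=0]
  L3: frame=0x32 idx=18 entry=0x35007 [P=1 RW=1 US=1 PS=0]
  → PA=0x3503D  (4 entries read)
#1 VA=0x381832011CD (r,kernel):
  L0: frame=0x29 idx=7 entry=0x38007 [P=1 RW=1 US=1 PS=0]
  L1: frame=0x38 idx=6 entry=0x3C007 [P=1 RW=1 US=1 PS=0]
  L2: frame=0x3C idx=25 entry=0x3D007 [P=1 RW=1 US=1 PS=0]
  L3: frame=0x3D idx=1 entry=0x3E007 [P=1 RW=1 US=1 PS=0]
  → PA=0x3E1CD  (4 entries read)
#2 VA=0x480C2406A6D (r,kernel):
  L0: frame=0x29 idx=9 entry=0x3F007 [P=1 RW=1 US=1 PS=0]
  L1: frame=0x3F idx=3 entry=0x41007 [P=1 RW=1 US=1 PS=0]
  L2: frame=0x41 idx=18 entry=0x44007 [P=1 RW=1 US=1 PS=0]
  L3: frame=0x44 idx=6 entry=0x48007 [P=1 RW=1 US=1 PS=0]
  → PA=0x48A6D  (4 entries read)
#3 VA=0xB8443A1FB88 (r,kernel):
  L0: frame=0x29 idx=23 entry=0x4A007 [P=1 RW=1 US=1 PS=0]
  L1: frame=0x4A idx=17 entry=0x4E007 [P=1 RW=1 US=1 PS=0]
  L2: frame=0x4E idx=29 entry=0x50007 [P=1 RW=1 US=1 PS=0]
  L3: frame=0x50 idx=31 entry=0x53007 [P=1 RW=1 US=1 PS=0]
  → PA=0x53B88  (4 entries read)

Access #0 PA: 0x3503D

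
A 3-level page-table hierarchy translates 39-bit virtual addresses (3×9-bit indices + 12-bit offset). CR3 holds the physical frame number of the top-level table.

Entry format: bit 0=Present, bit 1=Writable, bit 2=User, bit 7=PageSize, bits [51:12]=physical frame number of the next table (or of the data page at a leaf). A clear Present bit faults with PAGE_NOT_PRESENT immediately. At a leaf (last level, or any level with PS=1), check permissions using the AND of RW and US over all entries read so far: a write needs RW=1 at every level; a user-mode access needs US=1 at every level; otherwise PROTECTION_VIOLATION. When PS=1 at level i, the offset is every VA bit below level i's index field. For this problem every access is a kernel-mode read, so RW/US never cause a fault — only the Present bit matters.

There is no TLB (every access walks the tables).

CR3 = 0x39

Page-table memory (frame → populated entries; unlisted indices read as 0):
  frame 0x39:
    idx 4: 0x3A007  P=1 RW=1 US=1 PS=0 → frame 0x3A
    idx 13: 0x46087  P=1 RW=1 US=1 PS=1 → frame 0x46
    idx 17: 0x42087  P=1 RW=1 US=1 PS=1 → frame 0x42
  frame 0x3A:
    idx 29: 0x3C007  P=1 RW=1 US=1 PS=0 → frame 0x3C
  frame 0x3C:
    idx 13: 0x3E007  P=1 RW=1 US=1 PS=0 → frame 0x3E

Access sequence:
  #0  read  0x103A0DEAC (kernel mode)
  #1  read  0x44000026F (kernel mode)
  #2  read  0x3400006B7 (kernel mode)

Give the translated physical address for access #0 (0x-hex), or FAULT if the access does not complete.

Trace:
#0 VA=0x103A0DEAC (r,kernel):
  L0 @0x39[4] → 0x3A007  P=1,RW=1,US=1,PS=0
  L1 @0x3A[29] → 0x3C007  P=1,RW=1,US=1,PS=0
  L2 @0x3C[13] → 0x3E007  P=1,RW=1,US=1,PS=0
  → PA=0x3EEAC  (3 entries read)
#1 VA=0x44000026F (r,kernel):
  L0 @0x39[17] → 0x42087  P=1,RW=1,US=1,PS=1
  → PA=0x4226F (huge @L0)  (1 entries read)
#2 VA=0x3400006B7 (r,kernel):
  L0 @0x39[13] → 0x46087  P=1,RW=1,US=1,PS=1
  → PA=0x466B7 (huge @L0)  (1 entries read)

Access #0 PA: 0x3EEAC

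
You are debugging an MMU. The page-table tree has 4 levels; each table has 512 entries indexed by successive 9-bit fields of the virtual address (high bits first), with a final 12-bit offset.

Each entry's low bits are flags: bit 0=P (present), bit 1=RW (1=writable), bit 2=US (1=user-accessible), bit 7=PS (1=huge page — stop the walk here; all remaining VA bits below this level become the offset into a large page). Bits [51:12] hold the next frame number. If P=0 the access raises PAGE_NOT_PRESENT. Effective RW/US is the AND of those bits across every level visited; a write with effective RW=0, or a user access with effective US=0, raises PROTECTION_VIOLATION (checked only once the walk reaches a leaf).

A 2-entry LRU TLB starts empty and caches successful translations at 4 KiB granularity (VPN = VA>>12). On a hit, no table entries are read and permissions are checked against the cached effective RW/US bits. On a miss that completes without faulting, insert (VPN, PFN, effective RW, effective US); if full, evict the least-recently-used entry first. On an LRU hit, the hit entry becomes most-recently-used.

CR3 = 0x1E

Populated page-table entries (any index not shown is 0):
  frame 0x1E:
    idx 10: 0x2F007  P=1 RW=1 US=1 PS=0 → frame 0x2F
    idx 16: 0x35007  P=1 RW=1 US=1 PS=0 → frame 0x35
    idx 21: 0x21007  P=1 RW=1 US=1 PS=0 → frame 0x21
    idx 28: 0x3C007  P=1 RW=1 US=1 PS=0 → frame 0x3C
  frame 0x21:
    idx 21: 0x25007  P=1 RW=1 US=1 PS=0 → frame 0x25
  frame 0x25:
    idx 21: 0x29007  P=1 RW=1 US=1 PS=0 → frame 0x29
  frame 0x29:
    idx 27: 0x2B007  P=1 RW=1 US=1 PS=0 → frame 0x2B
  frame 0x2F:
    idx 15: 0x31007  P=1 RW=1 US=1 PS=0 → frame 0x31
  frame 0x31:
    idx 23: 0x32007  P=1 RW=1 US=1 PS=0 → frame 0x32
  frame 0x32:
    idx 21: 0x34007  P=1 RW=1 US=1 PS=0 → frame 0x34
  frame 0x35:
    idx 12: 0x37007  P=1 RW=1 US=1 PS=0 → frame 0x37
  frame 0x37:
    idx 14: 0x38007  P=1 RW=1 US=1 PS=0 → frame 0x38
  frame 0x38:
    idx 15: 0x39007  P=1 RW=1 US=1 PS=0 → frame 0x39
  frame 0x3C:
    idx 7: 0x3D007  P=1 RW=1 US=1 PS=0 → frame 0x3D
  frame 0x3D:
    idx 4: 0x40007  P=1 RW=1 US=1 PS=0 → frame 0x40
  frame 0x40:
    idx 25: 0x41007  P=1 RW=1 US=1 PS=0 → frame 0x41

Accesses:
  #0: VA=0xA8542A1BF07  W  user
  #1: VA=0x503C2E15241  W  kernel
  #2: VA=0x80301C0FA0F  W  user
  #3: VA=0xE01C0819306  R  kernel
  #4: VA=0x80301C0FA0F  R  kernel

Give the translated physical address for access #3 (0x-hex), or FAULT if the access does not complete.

Walk each access:
#0 VA=0xA8542A1BF07 (w,user):
  lvl0: tbl 0x1E, slot 21 ⇒ 0x21007 (P1/RW1/US1/PS0)
  lvl1: tbl 0x21, slot 21 ⇒ 0x25007 (P1/RW1/US1/PS0)
  lvl2: tbl 0x25, slot 21 ⇒ 0x29007 (P1/RW1/US1/PS0)
  lvl3: tbl 0x29, slot 27 ⇒ 0x2B007 (P1/RW1/US1/PS0)
  → PA=0x2BF07  (4 entries read)
#1 VA=0x503C2E15241 (w,kernel):
  lvl0: tbl 0x1E, slot 10 ⇒ 0x2F007 (P1/RW1/US1/PS0)
  lvl1: tbl 0x2F, slot 15 ⇒ 0x31007 (P1/RW1/US1/PS0)
  lvl2: tbl 0x31, slot 23 ⇒ 0x32007 (P1/RW1/US1/PS0)
  lvl3: tbl 0x32, slot 21 ⇒ 0x34007 (P1/RW1/US1/PS0)
  → PA=0x34241  (4 entries read)
#2 VA=0x80301C0FA0F (w,user):
  lvl0: tbl 0x1E, slot 16 ⇒ 0x35007 (P1/RW1/US1/PS0)
  lvl1: tbl 0x35, slot 12 ⇒ 0x37007 (P1/RW1/US1/PS0)
  lvl2: tbl 0x37, slot 14 ⇒ 0x38007 (P1/RW1/US1/PS0)
  lvl3: tbl 0x38, slot 15 ⇒ 0x39007 (P1/RW1/US1/PS0)
  → PA=0x39A0F  (4 entries read)
#3 VA=0xE01C0819306 (r,kernel):
  lvl0: tbl 0x1E, slot 28 ⇒ 0x3C007 (P1/RW1/US1/PS0)
  lvl1: tbl 0x3C, slot 7 ⇒ 0x3D007 (P1/RW1/US1/PS0)
  lvl2: tbl 0x3D, slot 4 ⇒ 0x40007 (P1/RW1/US1/PS0)
  lvl3: tbl 0x40, slot 25 ⇒ 0x41007 (P1/RW1/US1/PS0)
  → PA=0x41306  (4 entries read)
#4 VA=0x80301C0FA0F (r,kernel):
  TLB hit vpn=0x80301C0F → PA=0x39A0F

Access #3 PA: 0x41306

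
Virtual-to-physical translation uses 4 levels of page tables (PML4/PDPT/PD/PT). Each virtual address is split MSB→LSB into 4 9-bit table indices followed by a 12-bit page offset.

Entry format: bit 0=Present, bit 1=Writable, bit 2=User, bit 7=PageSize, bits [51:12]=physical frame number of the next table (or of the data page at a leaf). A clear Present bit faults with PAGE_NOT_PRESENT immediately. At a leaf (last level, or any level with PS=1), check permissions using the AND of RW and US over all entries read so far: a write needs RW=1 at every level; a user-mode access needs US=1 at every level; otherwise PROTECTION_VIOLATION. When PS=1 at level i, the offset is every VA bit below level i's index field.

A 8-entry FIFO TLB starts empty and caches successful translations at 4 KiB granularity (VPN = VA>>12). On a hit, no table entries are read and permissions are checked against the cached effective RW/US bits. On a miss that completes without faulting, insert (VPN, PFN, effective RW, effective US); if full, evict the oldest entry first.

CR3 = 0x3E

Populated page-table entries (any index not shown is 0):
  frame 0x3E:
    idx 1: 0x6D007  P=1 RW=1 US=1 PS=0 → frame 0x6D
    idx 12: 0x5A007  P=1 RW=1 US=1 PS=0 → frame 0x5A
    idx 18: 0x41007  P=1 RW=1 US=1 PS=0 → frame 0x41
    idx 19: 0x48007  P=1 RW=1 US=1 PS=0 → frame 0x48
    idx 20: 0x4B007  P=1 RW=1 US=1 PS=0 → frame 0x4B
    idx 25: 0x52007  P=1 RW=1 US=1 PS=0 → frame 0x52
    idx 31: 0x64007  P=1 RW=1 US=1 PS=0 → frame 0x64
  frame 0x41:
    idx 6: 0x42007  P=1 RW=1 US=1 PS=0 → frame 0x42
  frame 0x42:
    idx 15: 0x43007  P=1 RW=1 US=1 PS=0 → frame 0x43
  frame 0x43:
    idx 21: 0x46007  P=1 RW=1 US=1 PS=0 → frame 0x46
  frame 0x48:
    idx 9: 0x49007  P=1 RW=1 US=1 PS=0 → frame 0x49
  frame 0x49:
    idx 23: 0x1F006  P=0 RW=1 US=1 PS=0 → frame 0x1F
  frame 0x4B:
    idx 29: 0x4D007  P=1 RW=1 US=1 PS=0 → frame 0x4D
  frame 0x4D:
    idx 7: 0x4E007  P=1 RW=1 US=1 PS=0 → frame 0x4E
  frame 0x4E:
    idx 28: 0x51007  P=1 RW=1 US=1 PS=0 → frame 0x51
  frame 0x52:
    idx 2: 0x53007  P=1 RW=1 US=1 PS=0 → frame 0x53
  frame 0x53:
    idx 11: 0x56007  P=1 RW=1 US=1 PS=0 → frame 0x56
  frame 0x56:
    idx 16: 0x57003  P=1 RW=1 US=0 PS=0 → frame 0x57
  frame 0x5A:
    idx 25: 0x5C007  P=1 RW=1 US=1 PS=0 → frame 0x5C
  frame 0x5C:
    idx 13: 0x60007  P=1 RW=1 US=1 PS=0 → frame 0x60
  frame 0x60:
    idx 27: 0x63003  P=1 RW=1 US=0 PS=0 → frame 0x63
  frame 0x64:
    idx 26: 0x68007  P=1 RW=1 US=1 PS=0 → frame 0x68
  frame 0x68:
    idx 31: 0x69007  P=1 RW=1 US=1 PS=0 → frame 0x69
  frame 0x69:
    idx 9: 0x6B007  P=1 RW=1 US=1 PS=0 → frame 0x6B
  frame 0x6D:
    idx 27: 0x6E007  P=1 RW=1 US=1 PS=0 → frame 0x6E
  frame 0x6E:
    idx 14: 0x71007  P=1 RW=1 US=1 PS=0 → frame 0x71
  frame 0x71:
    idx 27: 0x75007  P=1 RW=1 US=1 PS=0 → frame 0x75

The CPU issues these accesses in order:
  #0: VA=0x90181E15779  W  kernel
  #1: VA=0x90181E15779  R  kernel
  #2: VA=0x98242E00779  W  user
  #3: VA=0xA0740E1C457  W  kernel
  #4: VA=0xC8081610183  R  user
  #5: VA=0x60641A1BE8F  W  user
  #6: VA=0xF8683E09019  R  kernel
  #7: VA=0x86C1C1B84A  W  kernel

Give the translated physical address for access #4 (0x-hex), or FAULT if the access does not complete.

Per-access translation:
#0 VA=0x90181E15779 (w,kernel):
  L0: frame=0x3E idx=18 entry=0x41007 [P=1 RW=1 US=1 PS=0]
  L1: frame=0x41 idx=6 entry=0x42007 [P=1 RW=1 US=1 PS=0]
  L2: frame=0x42 idx=15 entry=0x43007 [P=1 RW=1 US=1 PS=0]
  L3: frame=0x43 idx=21 entry=0x46007 [P=1 RW=1 US=1 PS=0]
  ✓ 0x46779  — 4 lookups
#1 VA=0x90181E15779 (r,kernel):
  TLB hit vpn=0x90181E15 → PA=0x46779
#2 VA=0x98242E00779 (w,user):
  L0: frame=0x3E idx=19 entry=0x48007 [P=1 RW=1 US=1 PS=0]
  L1: frame=0x48 idx=9 entry=0x49007 [P=1 RW=1 US=1 PS=0]
  L2: frame=0x49 idx=23 entry=0x1F006 [P=0 RW=1 US=1 PS=0]
  ⇒ fault: PAGE_NOT_PRESENT  — 3 lookups
#3 VA=0xA0740E1C457 (w,kernel):
  L0: frame=0x3E idx=20 entry=0x4B007 [P=1 RW=1 US=1 PS=0]
  L1: frame=0x4B idx=29 entry=0x4D007 [P=1 RW=1 US=1 PS=0]
  L2: frame=0x4D idx=7 entry=0x4E007 [P=1 RW=1 US=1 PS=0]
  L3: frame=0x4E idx=28 entry=0x51007 [P=1 RW=1 US=1 PS=0]
  ✓ 0x51457  — 4 lookups
#4 VA=0xC8081610183 (r,user):
  L0: frame=0x3E idx=25 entry=0x52007 [P=1 RW=1 US=1 PS=0]
  L1: frame=0x52 idx=2 entry=0x53007 [P=1 RW=1 US=1 PS=0]
  L2: frame=0x53 idx=11 entry=0x56007 [P=1 RW=1 US=1 PS=0]
  L3: frame=0x56 idx=16 entry=0x57003 [P=1 RW=1 US=0 PS=0]
  ⇒ fault: PROTECTION_VIOLATION  — 4 lookups
#5 VA=0x60641A1BE8F (w,user):
  L0: frame=0x3E idx=12 entry=0x5A007 [P=1 RW=1 US=1 PS=0]
  L1: frame=0x5A idx=25 entry=0x5C007 [P=1 RW=1 US=1 PS=0]
  L2: frame=0x5C idx=13 entry=0x60007 [P=1 RW=1 US=1 PS=0]
  L3: frame=0x60 idx=27 entry=0x63003 [P=1 RW=1 US=0 PS=0]
  ⇒ fault: PROTECTION_VIOLATION  — 4 lookups
#6 VA=0xF8683E09019 (r,kernel):
  L0: frame=0x3E idx=31 entry=0x64007 [P=1 RW=1 US=1 PS=0]
  L1: frame=0x64 idx=26 entry=0x68007 [P=1 RW=1 US=1 PS=0]
  L2: frame=0x68 idx=31 entry=0x69007 [P=1 RW=1 US=1 PS=0]
  L3: frame=0x69 idx=9 entry=0x6B007 [P=1 RW=1 US=1 PS=0]
  ✓ 0x6B019  — 4 lookups
#7 VA=0x86C1C1B84A (w,kernel):
  L0: frame=0x3E idx=1 entry=0x6D007 [P=1 RW=1 US=1 PS=0]
  L1: frame=0x6D idx=27 entry=0x6E007 [P=1 RW=1 US=1 PS=0]
  L2: frame=0x6E idx=14 entry=0x71007 [P=1 RW=1 US=1 PS=0]
  L3: frame=0x71 idx=27 entry=0x75007 [P=1 RW=1 US=1 PS=0]
  ✓ 0x7584A  — 4 lookups

Access #4 PA: FAULT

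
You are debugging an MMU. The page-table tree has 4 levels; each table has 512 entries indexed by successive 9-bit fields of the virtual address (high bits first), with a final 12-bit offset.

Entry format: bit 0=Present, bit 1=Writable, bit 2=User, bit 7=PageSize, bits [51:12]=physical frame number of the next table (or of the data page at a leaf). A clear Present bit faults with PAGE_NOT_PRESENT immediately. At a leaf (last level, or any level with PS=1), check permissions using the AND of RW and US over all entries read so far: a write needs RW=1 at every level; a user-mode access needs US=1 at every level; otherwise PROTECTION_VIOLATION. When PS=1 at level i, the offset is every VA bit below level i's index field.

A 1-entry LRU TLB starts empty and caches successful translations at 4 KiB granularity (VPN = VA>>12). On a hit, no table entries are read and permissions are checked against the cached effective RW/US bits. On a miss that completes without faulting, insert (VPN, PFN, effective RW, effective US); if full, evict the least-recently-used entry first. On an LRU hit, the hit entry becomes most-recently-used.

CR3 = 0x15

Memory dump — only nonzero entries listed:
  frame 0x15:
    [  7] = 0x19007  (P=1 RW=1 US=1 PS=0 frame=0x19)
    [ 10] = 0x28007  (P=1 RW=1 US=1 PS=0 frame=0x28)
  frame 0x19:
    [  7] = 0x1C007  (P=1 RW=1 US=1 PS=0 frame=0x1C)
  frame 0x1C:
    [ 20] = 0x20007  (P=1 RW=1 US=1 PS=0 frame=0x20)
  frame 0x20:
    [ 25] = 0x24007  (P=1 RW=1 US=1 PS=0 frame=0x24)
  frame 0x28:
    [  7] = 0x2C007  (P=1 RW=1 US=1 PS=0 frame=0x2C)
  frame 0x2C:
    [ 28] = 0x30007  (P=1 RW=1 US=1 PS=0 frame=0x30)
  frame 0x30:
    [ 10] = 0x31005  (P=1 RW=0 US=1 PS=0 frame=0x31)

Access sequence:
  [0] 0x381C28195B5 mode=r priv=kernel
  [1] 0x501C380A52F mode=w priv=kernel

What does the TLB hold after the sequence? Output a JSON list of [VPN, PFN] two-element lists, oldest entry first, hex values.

Walk each access:
#0 VA=0x381C28195B5 (r,kernel):
  L0: frame=0x15 idx=7 entry=0x19007 [P=1 RW=1 US=1 PS=0]
  L1: frame=0x19 idx=7 entry=0x1C007 [P=1 RW=1 US=1 PS=0]
  L2: frame=0x1C idx=20 entry=0x20007 [P=1 RW=1 US=1 PS=0]
  L3: frame=0x20 idx=25 entry=0x24007 [P=1 RW=1 US=1 PS=0]
  → PA=0x245B5  (4 entries read)
#1 VA=0x501C380A52F (w,kernel):
  L0: frame=0x15 idx=10 entry=0x28007 [P=1 RW=1 US=1 PS=0]
  L1: frame=0x28 idx=7 entry=0x2C007 [P=1 RW=1 US=1 PS=0]
  L2: frame=0x2C idx=28 entry=0x30007 [P=1 RW=1 US=1 PS=0]
  L3: frame=0x30 idx=10 entry=0x31005 [P=1 RW=0 US=1 PS=0]
  ⇒ fault: PROTECTION_VIOLATION  — 4 lookups

TLB: [["0x381C2819", "0x24"]]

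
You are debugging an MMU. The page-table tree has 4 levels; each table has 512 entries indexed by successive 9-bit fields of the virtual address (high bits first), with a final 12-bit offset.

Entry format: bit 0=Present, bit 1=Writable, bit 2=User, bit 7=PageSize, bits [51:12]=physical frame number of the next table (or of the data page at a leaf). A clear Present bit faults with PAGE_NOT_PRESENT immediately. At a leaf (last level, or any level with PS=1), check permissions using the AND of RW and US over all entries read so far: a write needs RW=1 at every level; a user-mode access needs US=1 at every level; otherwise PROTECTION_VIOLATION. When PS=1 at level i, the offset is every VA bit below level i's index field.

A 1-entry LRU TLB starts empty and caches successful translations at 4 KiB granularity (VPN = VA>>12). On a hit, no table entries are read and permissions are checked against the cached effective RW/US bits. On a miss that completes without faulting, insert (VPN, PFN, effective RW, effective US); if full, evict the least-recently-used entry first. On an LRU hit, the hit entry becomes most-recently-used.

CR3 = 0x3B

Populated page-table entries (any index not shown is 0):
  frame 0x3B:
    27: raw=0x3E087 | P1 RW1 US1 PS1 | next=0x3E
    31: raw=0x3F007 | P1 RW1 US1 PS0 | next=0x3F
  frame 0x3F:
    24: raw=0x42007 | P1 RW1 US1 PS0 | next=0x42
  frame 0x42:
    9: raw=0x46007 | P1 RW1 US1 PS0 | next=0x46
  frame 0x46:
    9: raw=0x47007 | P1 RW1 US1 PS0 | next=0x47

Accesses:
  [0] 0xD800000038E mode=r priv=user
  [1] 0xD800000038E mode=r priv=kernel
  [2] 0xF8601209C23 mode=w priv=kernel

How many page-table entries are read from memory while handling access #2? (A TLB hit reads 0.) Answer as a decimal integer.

Trace:
#0 VA=0xD800000038E (r,user):
  L0: frame=0x3B idx=27 entry=0x3E087 [P=1 RW=1 US=1 PS=1]
  ⇒ phys 0x3E38E (huge @L0)  [1 reads]
#1 VA=0xD800000038E (r,kernel):
  TLB hit vpn=0xD8000000 → PA=0x3E38E
#2 VA=0xF8601209C23 (w,kernel):
  L0: frame=0x3B idx=31 entry=0x3F007 [P=1 RW=1 US=1 PS=0]
  L1: frame=0x3F idx=24 entry=0x42007 [P=1 RW=1 US=1 PS=0]
  L2: frame=0x42 idx=9 entry=0x46007 [P=1 RW=1 US=1 PS=0]
  L3: frame=0x46 idx=9 entry=0x47007 [P=1 RW=1 US=1 PS=0]
  ⇒ phys 0x47C23  [4 reads]

Entries read for #2: 4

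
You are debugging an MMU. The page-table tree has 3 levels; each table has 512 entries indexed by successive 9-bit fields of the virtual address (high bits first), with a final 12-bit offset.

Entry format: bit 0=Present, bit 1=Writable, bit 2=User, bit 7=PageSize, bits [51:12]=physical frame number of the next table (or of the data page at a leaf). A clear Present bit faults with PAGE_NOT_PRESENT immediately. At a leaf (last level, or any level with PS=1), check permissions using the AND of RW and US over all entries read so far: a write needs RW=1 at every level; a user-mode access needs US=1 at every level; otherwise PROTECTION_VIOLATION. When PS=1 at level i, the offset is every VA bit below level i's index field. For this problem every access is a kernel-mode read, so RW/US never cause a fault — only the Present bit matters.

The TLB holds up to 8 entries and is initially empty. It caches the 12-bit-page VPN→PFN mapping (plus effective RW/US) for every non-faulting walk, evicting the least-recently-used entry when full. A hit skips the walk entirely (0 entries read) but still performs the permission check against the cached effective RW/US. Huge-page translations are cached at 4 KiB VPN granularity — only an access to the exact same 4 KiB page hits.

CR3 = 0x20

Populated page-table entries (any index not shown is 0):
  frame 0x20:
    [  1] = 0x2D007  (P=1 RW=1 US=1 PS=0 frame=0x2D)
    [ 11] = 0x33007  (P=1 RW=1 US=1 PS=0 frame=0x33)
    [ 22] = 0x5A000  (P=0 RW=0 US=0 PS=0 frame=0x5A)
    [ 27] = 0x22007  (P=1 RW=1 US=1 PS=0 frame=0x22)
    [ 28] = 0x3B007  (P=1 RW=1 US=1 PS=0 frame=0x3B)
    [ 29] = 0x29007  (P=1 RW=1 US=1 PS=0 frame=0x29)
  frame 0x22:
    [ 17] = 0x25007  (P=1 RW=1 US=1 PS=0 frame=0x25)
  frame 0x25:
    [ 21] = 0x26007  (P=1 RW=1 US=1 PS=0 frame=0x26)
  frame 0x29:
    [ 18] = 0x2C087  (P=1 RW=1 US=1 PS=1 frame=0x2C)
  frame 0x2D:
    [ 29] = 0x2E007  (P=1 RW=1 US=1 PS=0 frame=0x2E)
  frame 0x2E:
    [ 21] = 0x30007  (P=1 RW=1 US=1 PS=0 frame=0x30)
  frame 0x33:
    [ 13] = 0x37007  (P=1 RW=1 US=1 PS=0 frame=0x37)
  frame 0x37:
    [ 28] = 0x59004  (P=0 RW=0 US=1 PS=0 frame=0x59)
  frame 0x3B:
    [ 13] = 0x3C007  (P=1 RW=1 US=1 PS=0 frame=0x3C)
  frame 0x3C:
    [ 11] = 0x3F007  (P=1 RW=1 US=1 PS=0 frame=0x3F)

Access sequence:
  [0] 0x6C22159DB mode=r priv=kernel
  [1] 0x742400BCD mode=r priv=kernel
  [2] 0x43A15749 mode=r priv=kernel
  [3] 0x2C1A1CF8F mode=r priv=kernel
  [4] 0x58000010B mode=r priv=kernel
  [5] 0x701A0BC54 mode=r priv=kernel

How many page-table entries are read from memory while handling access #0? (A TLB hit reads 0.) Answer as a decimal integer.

Per-access translation:
#0 VA=0x6C22159DB (r,kernel):
  [0] read 0x20 idx=27: raw=0x22007 flags P=1 W=1 U=1 S=0
  [1] read 0x22 idx=17: raw=0x25007 flags P=1 W=1 U=1 S=0
  [2] read 0x25 idx=21: raw=0x26007 flags P=1 W=1 U=1 S=0
  → PA=0x269DB  (3 entries read)
#1 VA=0x742400BCD (r,kernel):
  [0] read 0x20 idx=29: raw=0x29007 flags P=1 W=1 U=1 S=0
  [1] read 0x29 idx=18: raw=0x2C087 flags P=1 W=1 U=1 S=1
  → PA=0x2CBCD (huge @L1)  (2 entries read)
#2 VA=0x43A15749 (r,kernel):
  [0] read 0x20 idx=1: raw=0x2D007 flags P=1 W=1 U=1 S=0
  [1] read 0x2D idx=29: raw=0x2E007 flags P=1 W=1 U=1 S=0
  [2] read 0x2E idx=21: raw=0x30007 flags P=1 W=1 U=1 S=0
  → PA=0x30749  (3 entries read)
#3 VA=0x2C1A1CF8F (r,kernel):
  [0] read 0x20 idx=11: raw=0x33007 flags P=1 W=1 U=1 S=0
  [1] read 0x33 idx=13: raw=0x37007 flags P=1 W=1 U=1 S=0
  [2] read 0x37 idx=28: raw=0x59004 flags P=0 W=0 U=1 S=0
  ✗ PAGE_NOT_PRESENT  [3 reads]
#4 VA=0x58000010B (r,kernel):
  [0] read 0x20 idx=22: raw=0x5A000 flags P=0 W=0 U=0 S=0
  ✗ PAGE_NOT_PRESENT  [1 reads]
#5 VA=0x701A0BC54 (r,kernel):
  [0] read 0x20 idx=28: raw=0x3B007 flags P=1 W=1 U=1 S=0
  [1] read 0x3B idx=13: raw=0x3C007 flags P=1 W=1 U=1 S=0
  [2] read 0x3C idx=11: raw=0x3F007 flags P=1 W=1 U=1 S=0
  → PA=0x3FC54  (3 entries read)

Entries read for #0: 3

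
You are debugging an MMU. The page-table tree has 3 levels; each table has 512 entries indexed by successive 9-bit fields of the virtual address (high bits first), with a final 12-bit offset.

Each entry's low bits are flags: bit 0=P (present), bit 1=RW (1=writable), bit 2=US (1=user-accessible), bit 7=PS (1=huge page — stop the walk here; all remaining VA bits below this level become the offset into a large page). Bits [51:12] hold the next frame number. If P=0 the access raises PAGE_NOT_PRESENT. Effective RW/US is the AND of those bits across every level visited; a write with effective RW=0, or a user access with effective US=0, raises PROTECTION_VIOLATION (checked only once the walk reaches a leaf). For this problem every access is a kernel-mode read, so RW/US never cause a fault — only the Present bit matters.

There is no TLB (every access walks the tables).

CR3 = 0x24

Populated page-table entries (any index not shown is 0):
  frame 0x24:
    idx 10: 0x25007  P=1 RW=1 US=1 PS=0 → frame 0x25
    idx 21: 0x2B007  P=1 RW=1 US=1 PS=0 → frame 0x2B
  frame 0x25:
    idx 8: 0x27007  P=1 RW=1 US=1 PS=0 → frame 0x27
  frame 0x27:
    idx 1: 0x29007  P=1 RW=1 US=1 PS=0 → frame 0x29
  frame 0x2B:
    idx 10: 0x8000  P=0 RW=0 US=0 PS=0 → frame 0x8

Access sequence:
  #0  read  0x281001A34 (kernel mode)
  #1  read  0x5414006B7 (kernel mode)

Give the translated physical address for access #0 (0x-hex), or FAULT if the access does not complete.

Per-access translation:
#0 VA=0x281001A34 (r,kernel):
  L0 @0x24[10] → 0x25007  P=1,RW=1,US=1,PS=0
  L1 @0x25[8] → 0x27007  P=1,RW=1,US=1,PS=0
  L2 @0x27[1] → 0x29007  P=1,RW=1,US=1,PS=0
  ⇒ phys 0x29A34  [3 reads]
#1 VA=0x5414006B7 (r,kernel):
  L0 @0x24[21] → 0x2B007  P=1,RW=1,US=1,PS=0
  L1 @0x2B[10] → 0x8000  P=0,RW=0,US=0,PS=0
  → PAGE_NOT_PRESENT  (2 entries read)

Access #0 PA: 0x29A34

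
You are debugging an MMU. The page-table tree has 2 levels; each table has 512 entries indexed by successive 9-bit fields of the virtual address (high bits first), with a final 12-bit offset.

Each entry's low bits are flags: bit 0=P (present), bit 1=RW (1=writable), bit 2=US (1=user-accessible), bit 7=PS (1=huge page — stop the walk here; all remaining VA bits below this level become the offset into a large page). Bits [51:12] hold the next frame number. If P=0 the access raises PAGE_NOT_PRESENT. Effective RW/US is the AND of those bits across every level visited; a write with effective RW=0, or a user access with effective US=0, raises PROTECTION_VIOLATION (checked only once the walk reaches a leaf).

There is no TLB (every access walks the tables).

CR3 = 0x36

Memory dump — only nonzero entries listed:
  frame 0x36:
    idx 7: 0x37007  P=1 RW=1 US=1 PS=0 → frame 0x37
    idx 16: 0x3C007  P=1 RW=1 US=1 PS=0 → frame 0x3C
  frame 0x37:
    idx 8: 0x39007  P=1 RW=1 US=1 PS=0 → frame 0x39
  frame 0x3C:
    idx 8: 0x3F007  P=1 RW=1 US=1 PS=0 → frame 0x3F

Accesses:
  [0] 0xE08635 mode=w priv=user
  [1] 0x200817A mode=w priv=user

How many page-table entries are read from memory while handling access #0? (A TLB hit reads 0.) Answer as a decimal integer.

Trace:
#0 VA=0xE08635 (w,user):
  [0] read 0x36 idx=7: raw=0x37007 flags P=1 W=1 U=1 S=0
  [1] read 0x37 idx=8: raw=0x39007 flags P=1 W=1 U=1 S=0
  ✓ 0x39635  — 2 lookups
#1 VA=0x200817A (w,user):
  [0] read 0x36 idx=16: raw=0x3C007 flags P=1 W=1 U=1 S=0
  [1] read 0x3C idx=8: raw=0x3F007 flags P=1 W=1 U=1 S=0
  ✓ 0x3F17A  — 2 lookups

Entries read for #0: 2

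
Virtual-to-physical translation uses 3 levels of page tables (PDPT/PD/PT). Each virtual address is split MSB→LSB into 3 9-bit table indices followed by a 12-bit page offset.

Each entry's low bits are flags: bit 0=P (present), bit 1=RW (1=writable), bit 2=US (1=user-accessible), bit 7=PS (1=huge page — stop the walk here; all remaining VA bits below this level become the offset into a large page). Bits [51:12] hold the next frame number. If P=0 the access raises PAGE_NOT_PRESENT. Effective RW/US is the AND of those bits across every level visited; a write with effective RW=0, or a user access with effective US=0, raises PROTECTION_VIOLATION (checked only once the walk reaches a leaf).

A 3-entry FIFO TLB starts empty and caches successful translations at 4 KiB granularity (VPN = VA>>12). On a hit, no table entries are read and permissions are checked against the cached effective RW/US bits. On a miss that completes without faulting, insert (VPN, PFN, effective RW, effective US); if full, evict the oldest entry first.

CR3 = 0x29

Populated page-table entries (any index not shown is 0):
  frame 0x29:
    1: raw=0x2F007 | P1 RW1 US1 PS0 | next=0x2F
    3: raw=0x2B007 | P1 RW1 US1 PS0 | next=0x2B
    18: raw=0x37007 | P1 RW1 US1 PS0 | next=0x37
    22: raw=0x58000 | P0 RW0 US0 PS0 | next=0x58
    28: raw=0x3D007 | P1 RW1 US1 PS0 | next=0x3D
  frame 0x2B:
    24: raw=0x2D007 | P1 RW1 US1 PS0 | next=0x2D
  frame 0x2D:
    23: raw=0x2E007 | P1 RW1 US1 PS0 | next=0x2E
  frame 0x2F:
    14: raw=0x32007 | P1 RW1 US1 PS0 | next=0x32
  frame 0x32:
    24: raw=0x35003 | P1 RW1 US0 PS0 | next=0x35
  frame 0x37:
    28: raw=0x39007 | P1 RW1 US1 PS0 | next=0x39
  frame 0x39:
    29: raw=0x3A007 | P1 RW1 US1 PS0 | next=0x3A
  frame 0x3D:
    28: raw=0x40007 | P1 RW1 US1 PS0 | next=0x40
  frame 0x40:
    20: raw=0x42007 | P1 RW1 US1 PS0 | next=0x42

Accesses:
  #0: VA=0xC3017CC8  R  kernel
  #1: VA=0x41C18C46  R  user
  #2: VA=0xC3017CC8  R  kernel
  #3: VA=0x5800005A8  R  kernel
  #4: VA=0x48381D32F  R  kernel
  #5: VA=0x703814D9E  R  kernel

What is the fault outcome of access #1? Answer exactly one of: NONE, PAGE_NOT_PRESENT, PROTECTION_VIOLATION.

Trace:
#0 VA=0xC3017CC8 (r,kernel):
  L0 @0x29[3] → 0x2B007  P=1,RW=1,US=1,PS=0
  L1 @0x2B[24] → 0x2D007  P=1,RW=1,US=1,PS=0
  L2 @0x2D[23] → 0x2E007  P=1,RW=1,US=1,PS=0
  ⇒ phys 0x2ECC8  [3 reads]
#1 VA=0x41C18C46 (r,user):
  L0 @0x29[1] → 0x2F007  P=1,RW=1,US=1,PS=0
  L1 @0x2F[14] → 0x32007  P=1,RW=1,US=1,PS=0
  L2 @0x32[24] → 0x35003  P=1,RW=1,US=0,PS=0
  → PROTECTION_VIOLATION  (3 entries read)
#2 VA=0xC3017CC8 (r,kernel):
  TLB hit vpn=0xC3017 → PA=0x2ECC8
#3 VA=0x5800005A8 (r,kernel):
  L0 @0x29[22] → 0x58000  P=0,RW=0,US=0,PS=0
  → PAGE_NOT_PRESENT  (1 entries read)
#4 VA=0x48381D32F (r,kernel):
  L0 @0x29[18] → 0x37007  P=1,RW=1,US=1,PS=0
  L1 @0x37[28] → 0x39007  P=1,RW=1,US=1,PS=0
  L2 @0x39[29] → 0x3A007  P=1,RW=1,US=1,PS=0
  ⇒ phys 0x3A32F  [3 reads]
#5 VA=0x703814D9E (r,kernel):
  L0 @0x29[28] → 0x3D007  P=1,RW=1,US=1,PS=0
  L1 @0x3D[28] → 0x40007  P=1,RW=1,US=1,PS=0
  L2 @0x40[20] → 0x42007  P=1,RW=1,US=1,PS=0
  ⇒ phys 0x42D9E  [3 reads]

Access #1 fault: PROTECTION_VIOLATION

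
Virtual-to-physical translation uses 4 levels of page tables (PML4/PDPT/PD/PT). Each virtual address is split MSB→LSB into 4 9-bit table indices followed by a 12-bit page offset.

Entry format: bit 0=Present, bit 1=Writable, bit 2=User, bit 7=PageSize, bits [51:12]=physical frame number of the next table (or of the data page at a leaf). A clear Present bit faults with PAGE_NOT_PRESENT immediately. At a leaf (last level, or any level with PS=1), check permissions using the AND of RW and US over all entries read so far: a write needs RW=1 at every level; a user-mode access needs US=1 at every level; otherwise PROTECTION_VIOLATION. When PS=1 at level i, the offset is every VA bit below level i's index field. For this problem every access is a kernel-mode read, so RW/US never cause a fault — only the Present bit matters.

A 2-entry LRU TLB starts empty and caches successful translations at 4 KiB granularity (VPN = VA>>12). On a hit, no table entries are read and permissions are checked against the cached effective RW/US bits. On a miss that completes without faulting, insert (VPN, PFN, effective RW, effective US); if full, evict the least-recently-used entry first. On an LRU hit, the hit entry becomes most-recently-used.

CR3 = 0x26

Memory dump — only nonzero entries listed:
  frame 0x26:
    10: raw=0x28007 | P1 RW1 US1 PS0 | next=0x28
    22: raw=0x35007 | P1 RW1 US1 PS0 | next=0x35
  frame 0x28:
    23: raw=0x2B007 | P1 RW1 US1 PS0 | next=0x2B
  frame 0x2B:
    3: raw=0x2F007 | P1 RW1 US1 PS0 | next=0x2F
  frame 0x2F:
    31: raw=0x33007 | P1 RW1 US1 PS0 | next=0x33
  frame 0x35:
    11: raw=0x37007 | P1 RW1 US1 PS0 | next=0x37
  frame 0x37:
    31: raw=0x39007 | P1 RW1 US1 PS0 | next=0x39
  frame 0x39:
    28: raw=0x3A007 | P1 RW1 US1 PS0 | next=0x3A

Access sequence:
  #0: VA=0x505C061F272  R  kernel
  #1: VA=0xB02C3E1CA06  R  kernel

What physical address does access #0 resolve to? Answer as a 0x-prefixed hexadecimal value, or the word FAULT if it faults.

Trace:
#0 VA=0x505C061F272 (r,kernel):
  L0 @0x26[10] → 0x28007  P=1,RW=1,US=1,PS=0
  L1 @0x28[23] → 0x2B007  P=1,RW=1,US=1,PS=0
  L2 @0x2B[3] → 0x2F007  P=1,RW=1,US=1,PS=0
  L3 @0x2F[31] → 0x33007  P=1,RW=1,US=1,PS=0
  ⇒ phys 0x33272  [4 reads]
#1 VA=0xB02C3E1CA06 (r,kernel):
  L0 @0x26[22] → 0x35007  P=1,RW=1,US=1,PS=0
  L1 @0x35[11] → 0x37007  P=1,RW=1,US=1,PS=0
  L2 @0x37[31] → 0x39007  P=1,RW=1,US=1,PS=0
  L3 @0x39[28] → 0x3A007  P=1,RW=1,US=1,PS=0
  ⇒ phys 0x3AA06  [4 reads]

Access #0 PA: 0x33272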